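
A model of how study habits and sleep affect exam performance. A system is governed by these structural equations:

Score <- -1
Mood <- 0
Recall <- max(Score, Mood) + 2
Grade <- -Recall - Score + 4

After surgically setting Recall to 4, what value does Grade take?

1

The intervention breaks the incoming arrows to Recall: Recall <- max(Score, Mood) + 2 no longer applies, and Recall = 4.
Grade = -Recall - Score + 4  [with Recall=4, Score=-1]  = 1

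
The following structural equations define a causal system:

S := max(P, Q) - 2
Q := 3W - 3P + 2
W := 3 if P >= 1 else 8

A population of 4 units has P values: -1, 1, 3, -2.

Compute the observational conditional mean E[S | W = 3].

Conditioning on W=3 selects the 2 unit(s) with P ∈ {1, 3}. Their S values: 6, 1. Mean = 3.5.

3.5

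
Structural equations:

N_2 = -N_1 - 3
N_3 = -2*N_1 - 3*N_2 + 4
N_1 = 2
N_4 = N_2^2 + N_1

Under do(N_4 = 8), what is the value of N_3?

Under do(N_4=8), the mechanism N_4 = N_2^2 + N_1 is discarded; N_4 is fixed at 8.
Since N_3 is not a descendant of the intervened variable, it is unaffected.
N_2 = -N_1 - 3  [with N_1=2]  = -5
N_3 = -2*N_1 - 3*N_2 + 4  [with N_1=2, N_2=-5]  = 15

15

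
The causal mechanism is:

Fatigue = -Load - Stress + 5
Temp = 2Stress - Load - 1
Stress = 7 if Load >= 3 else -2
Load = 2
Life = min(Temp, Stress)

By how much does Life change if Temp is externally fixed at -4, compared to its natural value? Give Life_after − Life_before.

do(Temp=-4) replaces the equation Temp = 2Stress - Load - 1 with the constant Temp = -4.
Stress = 7 if Load >= 3 else -2  [with Load=2]  = -2
Life = min(Temp, Stress)  [with Temp=-4, Stress=-2]  = -4
Without intervention: Stress = 7 if Load >= 3 else -2  [with Load=2]  = -2; Temp = 2Stress - Load - 1  [with Stress=-2, Load=2]  = -7; Life = min(Temp, Stress)  [with Temp=-7, Stress=-2]  = -7.
Change = -4 − (-7) = 3.

3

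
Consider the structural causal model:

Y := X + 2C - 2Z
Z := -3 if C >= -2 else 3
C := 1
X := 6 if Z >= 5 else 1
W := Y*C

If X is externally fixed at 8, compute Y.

16

The intervention breaks the incoming arrows to X: X := 6 if Z >= 5 else 1 no longer applies, and X = 8.
Z = -3 if C >= -2 else 3  [with C=1]  = -3
Y = X + 2C - 2Z  [with X=8, C=1, Z=-3]  = 16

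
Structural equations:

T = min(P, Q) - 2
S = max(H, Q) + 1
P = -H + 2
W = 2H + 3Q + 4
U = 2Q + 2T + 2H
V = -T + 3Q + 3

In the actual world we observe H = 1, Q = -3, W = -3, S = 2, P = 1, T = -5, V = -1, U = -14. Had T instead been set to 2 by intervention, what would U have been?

0

Intervening sets T = 2 and removes its equation (T = min(P, Q) - 2).
U = 2Q + 2T + 2H  [with Q=-3, T=2, H=1]  = 0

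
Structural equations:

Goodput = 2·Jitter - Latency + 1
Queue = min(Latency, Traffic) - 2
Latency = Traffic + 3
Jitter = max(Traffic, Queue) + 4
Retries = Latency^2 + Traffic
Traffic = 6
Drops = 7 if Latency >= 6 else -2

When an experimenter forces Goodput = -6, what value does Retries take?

The intervention breaks the incoming arrows to Goodput: Goodput = 2·Jitter - Latency + 1 no longer applies, and Goodput = -6.
Retries is not downstream of the intervention, so its value is determined by the original equations.
Latency = Traffic + 3  [with Traffic=6]  = 9
Retries = Latency^2 + Traffic  [with Latency=9, Traffic=6]  = 87

87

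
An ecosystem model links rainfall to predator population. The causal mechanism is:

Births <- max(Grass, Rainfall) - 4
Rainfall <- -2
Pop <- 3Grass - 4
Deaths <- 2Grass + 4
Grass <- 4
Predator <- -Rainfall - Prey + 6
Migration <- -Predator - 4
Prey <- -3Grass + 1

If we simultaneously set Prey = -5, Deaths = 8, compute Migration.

-17

Under do(Prey = -5, Deaths = 8), each intervened variable's structural equation is replaced by its fixed value.
Predator = -Rainfall - Prey + 6  [with Rainfall=-2, Prey=-5]  = 13
Migration = -Predator - 4  [with Predator=13]  = -17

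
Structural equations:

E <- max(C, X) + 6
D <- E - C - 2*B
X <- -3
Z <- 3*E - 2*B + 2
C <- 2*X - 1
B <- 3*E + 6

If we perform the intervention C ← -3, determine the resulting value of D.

Under do(C=-3), the mechanism C <- 2*X - 1 is discarded; C is fixed at -3.
E = max(C, X) + 6  [with C=-3, X=-3]  = 3
B = 3*E + 6  [with E=3]  = 15
D = E - C - 2*B  [with E=3, C=-3, B=15]  = -24

-24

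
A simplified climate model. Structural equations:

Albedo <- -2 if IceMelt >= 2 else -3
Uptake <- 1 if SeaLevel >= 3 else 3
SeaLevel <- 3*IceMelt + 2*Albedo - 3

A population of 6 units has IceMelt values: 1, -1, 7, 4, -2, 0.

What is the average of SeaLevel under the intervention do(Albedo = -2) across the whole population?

Under do(Albedo=-2), Albedo's equation is replaced by Albedo=-2 for every unit. Per-unit SeaLevel: -4, -10, 14, 5, -13, -7. Mean = -2.5.

-2.5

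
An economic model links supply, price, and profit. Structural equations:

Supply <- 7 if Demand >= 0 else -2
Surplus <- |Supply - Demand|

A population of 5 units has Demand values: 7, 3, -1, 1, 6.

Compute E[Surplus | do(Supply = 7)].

The intervention sets Supply=7 in all 5 units regardless of Demand. Recomputing Surplus per unit gives 0, 4, 8, 6, 1; average 3.8.

3.8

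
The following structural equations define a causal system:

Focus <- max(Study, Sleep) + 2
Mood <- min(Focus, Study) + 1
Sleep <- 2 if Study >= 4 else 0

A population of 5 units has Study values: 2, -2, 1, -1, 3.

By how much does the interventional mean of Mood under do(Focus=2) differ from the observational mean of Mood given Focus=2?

1.9

Under do(Focus=2), Focus's equation is replaced by Focus=2 for every unit. Per-unit Mood: 3, -1, 2, 0, 3. Mean = 1.4.
E[Mood|Focus=2] averages over only the 2 units with Focus=2 (Study = -2, -1): Mood = -1, 0, mean -0.5.
Difference = 1.4 − (-0.5) = 1.9.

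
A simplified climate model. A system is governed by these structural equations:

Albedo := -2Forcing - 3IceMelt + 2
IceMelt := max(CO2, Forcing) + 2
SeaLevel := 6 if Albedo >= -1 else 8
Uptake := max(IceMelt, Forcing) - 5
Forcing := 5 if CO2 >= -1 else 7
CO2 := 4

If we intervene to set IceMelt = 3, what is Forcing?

5

Under do(IceMelt=3), the mechanism IceMelt := max(CO2, Forcing) + 2 is discarded; IceMelt is fixed at 3.
Since Forcing is not a descendant of the intervened variable, it is unaffected.
Forcing = 5 if CO2 >= -1 else 7  [with CO2=4]  = 5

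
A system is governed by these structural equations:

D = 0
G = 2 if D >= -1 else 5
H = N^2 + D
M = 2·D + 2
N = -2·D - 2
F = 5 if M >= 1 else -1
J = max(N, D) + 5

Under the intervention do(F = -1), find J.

do(F=-1) replaces the equation F = 5 if M >= 1 else -1 with the constant F = -1.
J is not downstream of the intervention, so its value is determined by the original equations.
N = -2·D - 2  [with D=0]  = -2
J = max(N, D) + 5  [with N=-2, D=0]  = 5

5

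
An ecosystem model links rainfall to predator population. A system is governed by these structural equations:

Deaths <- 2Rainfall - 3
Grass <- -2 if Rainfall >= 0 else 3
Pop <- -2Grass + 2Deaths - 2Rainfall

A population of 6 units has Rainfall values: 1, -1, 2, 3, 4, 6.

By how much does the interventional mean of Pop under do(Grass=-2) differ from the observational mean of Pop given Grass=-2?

-1.4

The intervention sets Grass=-2 in all 6 units regardless of Rainfall. Recomputing Pop per unit gives 0, -4, 2, 4, 6, 10; average 3.
E[Pop|Grass=-2] averages over only the 5 units with Grass=-2 (Rainfall = 1, 2, 3, 4, 6): Pop = 0, 2, 4, 6, 10, mean 4.4.
Difference = 3 − 4.4 = -1.4.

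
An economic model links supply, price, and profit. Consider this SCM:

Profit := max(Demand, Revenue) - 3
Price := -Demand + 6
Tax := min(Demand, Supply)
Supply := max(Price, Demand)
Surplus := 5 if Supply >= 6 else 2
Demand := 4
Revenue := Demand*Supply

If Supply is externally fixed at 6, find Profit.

21

The intervention breaks the incoming arrows to Supply: Supply := max(Price, Demand) no longer applies, and Supply = 6.
Revenue = Demand*Supply  [with Demand=4, Supply=6]  = 24
Profit = max(Demand, Revenue) - 3  [with Demand=4, Revenue=24]  = 21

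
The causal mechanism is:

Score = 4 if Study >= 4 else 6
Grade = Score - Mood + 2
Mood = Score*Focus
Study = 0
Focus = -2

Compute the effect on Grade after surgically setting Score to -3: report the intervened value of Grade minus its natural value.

-27

do(Score=-3) replaces the equation Score = 4 if Study >= 4 else 6 with the constant Score = -3.
Mood = Score*Focus  [with Score=-3, Focus=-2]  = 6
Grade = Score - Mood + 2  [with Score=-3, Mood=6]  = -7
Without intervention: Score = 4 if Study >= 4 else 6  [with Study=0]  = 6; Mood = Score*Focus  [with Score=6, Focus=-2]  = -12; Grade = Score - Mood + 2  [with Score=6, Mood=-12]  = 20.
Change = -7 − 20 = -27.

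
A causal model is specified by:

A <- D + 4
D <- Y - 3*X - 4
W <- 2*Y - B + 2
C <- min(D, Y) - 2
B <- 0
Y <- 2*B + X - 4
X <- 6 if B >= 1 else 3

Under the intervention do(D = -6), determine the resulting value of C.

-8

Intervening sets D = -6 and removes its equation (D <- Y - 3*X - 4).
X = 6 if B >= 1 else 3  [with B=0]  = 3
Y = 2*B + X - 4  [with B=0, X=3]  = -1
C = min(D, Y) - 2  [with D=-6, Y=-1]  = -8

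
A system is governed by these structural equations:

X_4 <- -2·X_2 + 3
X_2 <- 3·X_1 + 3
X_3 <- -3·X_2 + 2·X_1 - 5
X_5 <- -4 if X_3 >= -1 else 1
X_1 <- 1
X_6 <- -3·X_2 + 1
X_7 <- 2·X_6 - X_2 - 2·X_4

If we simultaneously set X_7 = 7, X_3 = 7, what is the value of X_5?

Under do(X_7 = 7, X_3 = 7), each intervened variable's structural equation is replaced by its fixed value.
X_5 = -4 if X_3 >= -1 else 1  [with X_3=7]  = -4

-4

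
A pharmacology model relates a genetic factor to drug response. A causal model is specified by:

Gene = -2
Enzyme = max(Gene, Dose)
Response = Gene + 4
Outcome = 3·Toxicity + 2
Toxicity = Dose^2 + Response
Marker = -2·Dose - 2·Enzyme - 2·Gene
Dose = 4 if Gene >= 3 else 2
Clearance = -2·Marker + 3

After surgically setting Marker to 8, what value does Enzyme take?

Under do(Marker=8), the mechanism Marker = -2·Dose - 2·Enzyme - 2·Gene is discarded; Marker is fixed at 8.
Since Enzyme is not a descendant of the intervened variable, it is unaffected.
Dose = 4 if Gene >= 3 else 2  [with Gene=-2]  = 2
Enzyme = max(Gene, Dose)  [with Gene=-2, Dose=2]  = 2

2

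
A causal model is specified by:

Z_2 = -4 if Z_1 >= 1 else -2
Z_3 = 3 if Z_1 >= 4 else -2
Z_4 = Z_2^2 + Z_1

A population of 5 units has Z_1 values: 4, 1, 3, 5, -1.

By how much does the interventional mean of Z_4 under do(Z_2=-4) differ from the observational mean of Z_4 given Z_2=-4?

-0.85

Every unit gets Z_2=-4 under the intervention. Z_4 values become 20, 17, 19, 21, 15; E[Z_4|do(Z_2=-4)] = 18.4.
Observing Z_2=-4 restricts to units where Z_2's equation naturally yields -4: Z_1 ∈ {4, 1, 3, 5}. In that subpopulation Z_4 = 20, 17, 19, 21, mean 19.25.
Difference = 18.4 − 19.25 = -0.85.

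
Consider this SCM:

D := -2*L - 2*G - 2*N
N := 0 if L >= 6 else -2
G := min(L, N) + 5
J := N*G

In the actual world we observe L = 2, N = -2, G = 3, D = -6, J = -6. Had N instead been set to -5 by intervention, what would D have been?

6

Under do(N=-5), the mechanism N := 0 if L >= 6 else -2 is discarded; N is fixed at -5.
G = min(L, N) + 5  [with L=2, N=-5]  = 0
D = -2*L - 2*G - 2*N  [with L=2, G=0, N=-5]  = 6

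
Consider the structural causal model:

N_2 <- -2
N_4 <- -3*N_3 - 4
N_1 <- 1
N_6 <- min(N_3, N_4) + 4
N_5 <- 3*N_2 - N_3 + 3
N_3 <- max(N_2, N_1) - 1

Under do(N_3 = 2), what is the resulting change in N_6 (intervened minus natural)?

-6

The intervention breaks the incoming arrows to N_3: N_3 <- max(N_2, N_1) - 1 no longer applies, and N_3 = 2.
N_4 = -3*N_3 - 4  [with N_3=2]  = -10
N_6 = min(N_3, N_4) + 4  [with N_3=2, N_4=-10]  = -6
Without intervention: N_3 = max(N_2, N_1) - 1  [with N_2=-2, N_1=1]  = 0; N_4 = -3*N_3 - 4  [with N_3=0]  = -4; N_6 = min(N_3, N_4) + 4  [with N_3=0, N_4=-4]  = 0.
Change = -6 − 0 = -6.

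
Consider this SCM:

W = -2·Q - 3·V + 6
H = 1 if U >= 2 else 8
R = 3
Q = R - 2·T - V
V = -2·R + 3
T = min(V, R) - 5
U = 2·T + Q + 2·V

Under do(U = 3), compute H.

The intervention breaks the incoming arrows to U: U = 2·T + Q + 2·V no longer applies, and U = 3.
H = 1 if U >= 2 else 8  [with U=3]  = 1

1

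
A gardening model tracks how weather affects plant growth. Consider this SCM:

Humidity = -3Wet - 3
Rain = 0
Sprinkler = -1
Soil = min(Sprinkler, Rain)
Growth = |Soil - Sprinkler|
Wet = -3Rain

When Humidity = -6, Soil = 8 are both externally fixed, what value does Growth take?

9

Under do(Humidity = -6, Soil = 8), each intervened variable's structural equation is replaced by its fixed value.
Growth = |Soil - Sprinkler|  [with Soil=8, Sprinkler=-1]  = 9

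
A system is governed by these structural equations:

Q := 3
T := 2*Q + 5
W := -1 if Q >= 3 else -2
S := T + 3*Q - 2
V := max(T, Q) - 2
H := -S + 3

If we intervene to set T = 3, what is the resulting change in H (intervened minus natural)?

Under do(T=3), the mechanism T := 2*Q + 5 is discarded; T is fixed at 3.
S = T + 3*Q - 2  [with T=3, Q=3]  = 10
H = -S + 3  [with S=10]  = -7
Without intervention: T = 2*Q + 5  [with Q=3]  = 11; S = T + 3*Q - 2  [with T=11, Q=3]  = 18; H = -S + 3  [with S=18]  = -15.
Change = -7 − (-15) = 8.

8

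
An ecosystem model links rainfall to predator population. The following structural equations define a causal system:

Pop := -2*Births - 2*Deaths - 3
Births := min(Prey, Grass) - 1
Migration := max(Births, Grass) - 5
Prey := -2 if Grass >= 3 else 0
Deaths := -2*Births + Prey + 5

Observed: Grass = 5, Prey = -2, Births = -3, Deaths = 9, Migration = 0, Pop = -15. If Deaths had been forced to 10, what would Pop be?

-17

Under do(Deaths=10), the mechanism Deaths := -2*Births + Prey + 5 is discarded; Deaths is fixed at 10.
Prey = -2 if Grass >= 3 else 0  [with Grass=5]  = -2
Births = min(Prey, Grass) - 1  [with Prey=-2, Grass=5]  = -3
Pop = -2*Births - 2*Deaths - 3  [with Births=-3, Deaths=10]  = -17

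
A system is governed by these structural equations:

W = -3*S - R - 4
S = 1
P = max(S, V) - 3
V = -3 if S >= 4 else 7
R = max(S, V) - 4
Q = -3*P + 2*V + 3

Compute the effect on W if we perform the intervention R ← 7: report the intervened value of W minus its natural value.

-4

The intervention breaks the incoming arrows to R: R = max(S, V) - 4 no longer applies, and R = 7.
W = -3*S - R - 4  [with S=1, R=7]  = -14
Without intervention: V = -3 if S >= 4 else 7  [with S=1]  = 7; R = max(S, V) - 4  [with S=1, V=7]  = 3; W = -3*S - R - 4  [with S=1, R=3]  = -10.
Change = -14 − (-10) = -4.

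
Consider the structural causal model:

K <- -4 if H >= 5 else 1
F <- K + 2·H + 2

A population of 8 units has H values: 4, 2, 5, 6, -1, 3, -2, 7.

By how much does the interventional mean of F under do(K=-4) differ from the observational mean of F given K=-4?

-6

Every unit gets K=-4 under the intervention. F values become 6, 2, 8, 10, -4, 4, -6, 12; E[F|do(K=-4)] = 4.
Observing K=-4 restricts to units where K's equation naturally yields -4: H ∈ {5, 6, 7}. In that subpopulation F = 8, 10, 12, mean 10.
Difference = 4 − 10 = -6.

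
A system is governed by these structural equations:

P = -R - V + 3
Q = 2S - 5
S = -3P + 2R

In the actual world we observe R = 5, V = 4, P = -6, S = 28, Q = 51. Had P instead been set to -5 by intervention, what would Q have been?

do(P=-5) replaces the equation P = -R - V + 3 with the constant P = -5.
S = -3P + 2R  [with P=-5, R=5]  = 25
Q = 2S - 5  [with S=25]  = 45

45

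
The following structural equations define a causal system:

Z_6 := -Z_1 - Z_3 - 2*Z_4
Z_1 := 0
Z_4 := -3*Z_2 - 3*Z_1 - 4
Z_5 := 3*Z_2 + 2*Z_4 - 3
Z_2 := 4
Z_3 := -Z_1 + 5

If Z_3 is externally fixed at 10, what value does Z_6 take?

22

The intervention breaks the incoming arrows to Z_3: Z_3 := -Z_1 + 5 no longer applies, and Z_3 = 10.
Z_4 = -3*Z_2 - 3*Z_1 - 4  [with Z_2=4, Z_1=0]  = -16
Z_6 = -Z_1 - Z_3 - 2*Z_4  [with Z_1=0, Z_3=10, Z_4=-16]  = 22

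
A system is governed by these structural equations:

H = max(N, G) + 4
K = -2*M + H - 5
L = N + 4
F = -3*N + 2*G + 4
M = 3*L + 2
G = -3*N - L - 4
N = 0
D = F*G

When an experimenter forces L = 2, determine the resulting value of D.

do(L=2) replaces the equation L = N + 4 with the constant L = 2.
G = -3*N - L - 4  [with N=0, L=2]  = -6
F = -3*N + 2*G + 4  [with N=0, G=-6]  = -8
D = F*G  [with F=-8, G=-6]  = 48

48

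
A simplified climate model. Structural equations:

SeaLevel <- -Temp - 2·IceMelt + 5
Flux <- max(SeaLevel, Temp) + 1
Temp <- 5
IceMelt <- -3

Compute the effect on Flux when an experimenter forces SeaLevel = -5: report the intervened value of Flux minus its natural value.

-1

The intervention breaks the incoming arrows to SeaLevel: SeaLevel <- -Temp - 2·IceMelt + 5 no longer applies, and SeaLevel = -5.
Flux = max(SeaLevel, Temp) + 1  [with SeaLevel=-5, Temp=5]  = 6
Without intervention: SeaLevel = -Temp - 2·IceMelt + 5  [with Temp=5, IceMelt=-3]  = 6; Flux = max(SeaLevel, Temp) + 1  [with SeaLevel=6, Temp=5]  = 7.
Change = 6 − 7 = -1.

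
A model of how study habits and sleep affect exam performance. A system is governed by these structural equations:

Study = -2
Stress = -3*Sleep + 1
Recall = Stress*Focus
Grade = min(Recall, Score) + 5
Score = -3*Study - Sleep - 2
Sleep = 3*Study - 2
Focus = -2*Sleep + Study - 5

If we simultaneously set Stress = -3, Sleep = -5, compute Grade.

The joint intervention fixes Stress = -3, Sleep = -5, removing each variable's own equation.
Focus = -2*Sleep + Study - 5  [with Sleep=-5, Study=-2]  = 3
Score = -3*Study - Sleep - 2  [with Study=-2, Sleep=-5]  = 9
Recall = Stress*Focus  [with Stress=-3, Focus=3]  = -9
Grade = min(Recall, Score) + 5  [with Recall=-9, Score=9]  = -4

-4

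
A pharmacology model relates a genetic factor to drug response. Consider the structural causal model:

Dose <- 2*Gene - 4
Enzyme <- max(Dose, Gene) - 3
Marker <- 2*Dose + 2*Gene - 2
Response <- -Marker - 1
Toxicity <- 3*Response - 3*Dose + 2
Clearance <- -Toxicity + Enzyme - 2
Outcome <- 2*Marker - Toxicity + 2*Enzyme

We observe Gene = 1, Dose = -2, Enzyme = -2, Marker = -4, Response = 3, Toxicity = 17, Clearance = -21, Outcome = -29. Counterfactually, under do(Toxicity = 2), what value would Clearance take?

-6

Intervening sets Toxicity = 2 and removes its equation (Toxicity <- 3*Response - 3*Dose + 2).
Dose = 2*Gene - 4  [with Gene=1]  = -2
Enzyme = max(Dose, Gene) - 3  [with Dose=-2, Gene=1]  = -2
Clearance = -Toxicity + Enzyme - 2  [with Toxicity=2, Enzyme=-2]  = -6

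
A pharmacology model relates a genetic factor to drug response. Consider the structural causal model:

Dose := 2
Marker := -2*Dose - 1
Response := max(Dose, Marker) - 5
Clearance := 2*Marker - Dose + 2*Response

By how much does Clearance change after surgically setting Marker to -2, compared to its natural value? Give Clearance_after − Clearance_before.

Under do(Marker=-2), the mechanism Marker := -2*Dose - 1 is discarded; Marker is fixed at -2.
Response = max(Dose, Marker) - 5  [with Dose=2, Marker=-2]  = -3
Clearance = 2*Marker - Dose + 2*Response  [with Marker=-2, Dose=2, Response=-3]  = -12
Without intervention: Marker = -2*Dose - 1  [with Dose=2]  = -5; Response = max(Dose, Marker) - 5  [with Dose=2, Marker=-5]  = -3; Clearance = 2*Marker - Dose + 2*Response  [with Marker=-5, Dose=2, Response=-3]  = -18.
Change = -12 − (-18) = 6.

6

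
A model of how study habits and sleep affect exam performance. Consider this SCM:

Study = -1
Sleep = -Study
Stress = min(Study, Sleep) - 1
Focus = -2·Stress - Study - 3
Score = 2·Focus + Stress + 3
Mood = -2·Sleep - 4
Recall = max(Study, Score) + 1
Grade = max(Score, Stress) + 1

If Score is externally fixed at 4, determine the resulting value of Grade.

do(Score=4) replaces the equation Score = 2·Focus + Stress + 3 with the constant Score = 4.
Sleep = -Study  [with Study=-1]  = 1
Stress = min(Study, Sleep) - 1  [with Study=-1, Sleep=1]  = -2
Grade = max(Score, Stress) + 1  [with Score=4, Stress=-2]  = 5

5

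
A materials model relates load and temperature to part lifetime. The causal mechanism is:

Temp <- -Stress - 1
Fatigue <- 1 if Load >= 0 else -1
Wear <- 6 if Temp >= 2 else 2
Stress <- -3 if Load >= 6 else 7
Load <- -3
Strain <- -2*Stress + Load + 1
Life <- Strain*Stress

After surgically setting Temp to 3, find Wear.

Intervening sets Temp = 3 and removes its equation (Temp <- -Stress - 1).
Wear = 6 if Temp >= 2 else 2  [with Temp=3]  = 6

6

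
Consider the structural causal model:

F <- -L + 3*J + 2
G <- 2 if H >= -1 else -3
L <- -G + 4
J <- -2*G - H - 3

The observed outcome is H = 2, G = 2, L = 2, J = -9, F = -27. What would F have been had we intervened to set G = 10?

do(G=10) replaces the equation G <- 2 if H >= -1 else -3 with the constant G = 10.
L = -G + 4  [with G=10]  = -6
J = -2*G - H - 3  [with G=10, H=2]  = -25
F = -L + 3*J + 2  [with L=-6, J=-25]  = -67

-67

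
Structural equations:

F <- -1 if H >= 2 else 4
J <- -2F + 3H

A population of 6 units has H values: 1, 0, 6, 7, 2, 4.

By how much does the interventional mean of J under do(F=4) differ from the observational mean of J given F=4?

8.5

Under do(F=4), F's equation is replaced by F=4 for every unit. Per-unit J: -5, -8, 10, 13, -2, 4. Mean = 2.
E[J|F=4] averages over only the 2 units with F=4 (H = 1, 0): J = -5, -8, mean -6.5.
Difference = 2 − (-6.5) = 8.5.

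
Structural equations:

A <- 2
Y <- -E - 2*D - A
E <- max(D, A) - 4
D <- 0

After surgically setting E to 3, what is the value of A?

2

Under do(E=3), the mechanism E <- max(D, A) - 4 is discarded; E is fixed at 3.
Since A is not a descendant of the intervened variable, it is unaffected.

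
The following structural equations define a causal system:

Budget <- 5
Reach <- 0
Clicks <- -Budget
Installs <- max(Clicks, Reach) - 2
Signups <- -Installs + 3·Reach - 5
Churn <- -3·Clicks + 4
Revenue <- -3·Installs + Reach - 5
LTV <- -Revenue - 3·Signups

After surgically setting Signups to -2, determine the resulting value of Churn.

The intervention breaks the incoming arrows to Signups: Signups <- -Installs + 3·Reach - 5 no longer applies, and Signups = -2.
Since Churn is not a descendant of the intervened variable, it is unaffected.
Clicks = -Budget  [with Budget=5]  = -5
Churn = -3·Clicks + 4  [with Clicks=-5]  = 19

19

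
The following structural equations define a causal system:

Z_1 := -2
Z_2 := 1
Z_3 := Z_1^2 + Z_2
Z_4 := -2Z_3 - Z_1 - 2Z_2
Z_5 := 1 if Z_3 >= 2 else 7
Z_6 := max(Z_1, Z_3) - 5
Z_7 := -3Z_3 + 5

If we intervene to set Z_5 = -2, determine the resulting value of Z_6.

The intervention breaks the incoming arrows to Z_5: Z_5 := 1 if Z_3 >= 2 else 7 no longer applies, and Z_5 = -2.
Since Z_6 is not a descendant of the intervened variable, it is unaffected.
Z_3 = Z_1^2 + Z_2  [with Z_1=-2, Z_2=1]  = 5
Z_6 = max(Z_1, Z_3) - 5  [with Z_1=-2, Z_3=5]  = 0

0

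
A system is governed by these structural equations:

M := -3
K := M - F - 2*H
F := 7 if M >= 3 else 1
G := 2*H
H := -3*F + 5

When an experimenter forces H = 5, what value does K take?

-14

The intervention breaks the incoming arrows to H: H := -3*F + 5 no longer applies, and H = 5.
F = 7 if M >= 3 else 1  [with M=-3]  = 1
K = M - F - 2*H  [with M=-3, F=1, H=5]  = -14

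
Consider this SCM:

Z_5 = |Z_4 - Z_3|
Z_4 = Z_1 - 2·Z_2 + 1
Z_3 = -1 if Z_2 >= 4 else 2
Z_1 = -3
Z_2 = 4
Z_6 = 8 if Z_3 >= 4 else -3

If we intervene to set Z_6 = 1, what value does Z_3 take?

do(Z_6=1) replaces the equation Z_6 = 8 if Z_3 >= 4 else -3 with the constant Z_6 = 1.
Z_3 is not downstream of the intervention, so its value is determined by the original equations.
Z_3 = -1 if Z_2 >= 4 else 2  [with Z_2=4]  = -1

-1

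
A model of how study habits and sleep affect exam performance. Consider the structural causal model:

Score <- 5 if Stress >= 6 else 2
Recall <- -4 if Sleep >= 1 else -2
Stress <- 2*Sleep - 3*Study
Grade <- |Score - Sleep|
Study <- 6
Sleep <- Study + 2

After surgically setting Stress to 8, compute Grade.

The intervention breaks the incoming arrows to Stress: Stress <- 2*Sleep - 3*Study no longer applies, and Stress = 8.
Sleep = Study + 2  [with Study=6]  = 8
Score = 5 if Stress >= 6 else 2  [with Stress=8]  = 5
Grade = |Score - Sleep|  [with Score=5, Sleep=8]  = 3

3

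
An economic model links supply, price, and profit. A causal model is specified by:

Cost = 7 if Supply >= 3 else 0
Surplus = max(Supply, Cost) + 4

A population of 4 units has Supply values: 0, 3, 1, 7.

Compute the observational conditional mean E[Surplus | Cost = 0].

Conditioning on Cost=0 selects the 2 unit(s) with Supply ∈ {0, 1}. Their Surplus values: 4, 5. Mean = 4.5.

4.5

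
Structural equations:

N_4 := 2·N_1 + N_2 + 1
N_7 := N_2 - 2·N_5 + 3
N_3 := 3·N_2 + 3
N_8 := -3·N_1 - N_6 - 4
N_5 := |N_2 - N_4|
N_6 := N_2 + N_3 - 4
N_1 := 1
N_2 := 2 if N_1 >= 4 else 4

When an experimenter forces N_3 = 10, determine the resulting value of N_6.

The intervention breaks the incoming arrows to N_3: N_3 := 3·N_2 + 3 no longer applies, and N_3 = 10.
N_2 = 2 if N_1 >= 4 else 4  [with N_1=1]  = 4
N_6 = N_2 + N_3 - 4  [with N_2=4, N_3=10]  = 10

10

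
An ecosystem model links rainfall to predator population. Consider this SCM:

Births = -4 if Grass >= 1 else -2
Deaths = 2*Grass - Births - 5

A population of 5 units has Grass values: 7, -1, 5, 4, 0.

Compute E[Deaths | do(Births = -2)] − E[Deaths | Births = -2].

7

Every unit gets Births=-2 under the intervention. Deaths values become 11, -5, 7, 5, -3; E[Deaths|do(Births=-2)] = 3.
E[Deaths|Births=-2] averages over only the 2 units with Births=-2 (Grass = -1, 0): Deaths = -5, -3, mean -4.
Difference = 3 − (-4) = 7.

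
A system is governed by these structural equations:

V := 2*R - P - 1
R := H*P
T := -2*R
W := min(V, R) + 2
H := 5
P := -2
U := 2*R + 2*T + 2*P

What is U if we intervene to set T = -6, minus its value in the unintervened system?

-52

Intervening sets T = -6 and removes its equation (T := -2*R).
R = H*P  [with H=5, P=-2]  = -10
U = 2*R + 2*T + 2*P  [with R=-10, T=-6, P=-2]  = -36
Without intervention: R = H*P  [with H=5, P=-2]  = -10; T = -2*R  [with R=-10]  = 20; U = 2*R + 2*T + 2*P  [with R=-10, T=20, P=-2]  = 16.
Change = -36 − 16 = -52.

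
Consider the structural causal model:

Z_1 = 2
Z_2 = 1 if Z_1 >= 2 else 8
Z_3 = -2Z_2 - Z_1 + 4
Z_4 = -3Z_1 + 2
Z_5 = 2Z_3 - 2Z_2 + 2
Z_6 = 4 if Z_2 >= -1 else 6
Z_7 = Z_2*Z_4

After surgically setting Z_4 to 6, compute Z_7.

The intervention breaks the incoming arrows to Z_4: Z_4 = -3Z_1 + 2 no longer applies, and Z_4 = 6.
Z_2 = 1 if Z_1 >= 2 else 8  [with Z_1=2]  = 1
Z_7 = Z_2*Z_4  [with Z_2=1, Z_4=6]  = 6

6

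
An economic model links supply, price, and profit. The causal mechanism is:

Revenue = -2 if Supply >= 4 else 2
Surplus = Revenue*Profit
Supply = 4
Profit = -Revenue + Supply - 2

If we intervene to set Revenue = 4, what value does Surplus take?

Under do(Revenue=4), the mechanism Revenue = -2 if Supply >= 4 else 2 is discarded; Revenue is fixed at 4.
Profit = -Revenue + Supply - 2  [with Revenue=4, Supply=4]  = -2
Surplus = Revenue*Profit  [with Revenue=4, Profit=-2]  = -8

-8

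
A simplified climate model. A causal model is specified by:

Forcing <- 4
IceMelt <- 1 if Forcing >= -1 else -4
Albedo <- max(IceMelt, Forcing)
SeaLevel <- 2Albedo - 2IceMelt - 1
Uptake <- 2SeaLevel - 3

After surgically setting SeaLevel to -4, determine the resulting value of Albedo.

Under do(SeaLevel=-4), the mechanism SeaLevel <- 2Albedo - 2IceMelt - 1 is discarded; SeaLevel is fixed at -4.
Since Albedo is not a descendant of the intervened variable, it is unaffected.
IceMelt = 1 if Forcing >= -1 else -4  [with Forcing=4]  = 1
Albedo = max(IceMelt, Forcing)  [with IceMelt=1, Forcing=4]  = 4

4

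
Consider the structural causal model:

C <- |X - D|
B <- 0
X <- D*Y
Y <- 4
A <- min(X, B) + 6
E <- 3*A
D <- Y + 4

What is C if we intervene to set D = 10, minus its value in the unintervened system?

6

do(D=10) replaces the equation D <- Y + 4 with the constant D = 10.
X = D*Y  [with D=10, Y=4]  = 40
C = |X - D|  [with X=40, D=10]  = 30
Without intervention: D = Y + 4  [with Y=4]  = 8; X = D*Y  [with D=8, Y=4]  = 32; C = |X - D|  [with X=32, D=8]  = 24.
Change = 30 − 24 = 6.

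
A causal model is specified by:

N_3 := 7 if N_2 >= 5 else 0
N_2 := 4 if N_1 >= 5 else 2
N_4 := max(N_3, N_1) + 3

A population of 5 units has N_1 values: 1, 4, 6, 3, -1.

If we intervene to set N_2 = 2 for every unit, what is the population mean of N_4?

The intervention sets N_2=2 in all 5 units regardless of N_1. Recomputing N_4 per unit gives 4, 7, 9, 6, 3; average 5.8.

5.8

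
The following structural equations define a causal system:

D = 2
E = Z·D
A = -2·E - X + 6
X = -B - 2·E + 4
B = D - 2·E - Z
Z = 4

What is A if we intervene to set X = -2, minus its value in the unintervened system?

The intervention breaks the incoming arrows to X: X = -B - 2·E + 4 no longer applies, and X = -2.
E = Z·D  [with Z=4, D=2]  = 8
A = -2·E - X + 6  [with E=8, X=-2]  = -8
Without intervention: E = Z·D  [with Z=4, D=2]  = 8; B = D - 2·E - Z  [with D=2, E=8, Z=4]  = -18; X = -B - 2·E + 4  [with B=-18, E=8]  = 6; A = -2·E - X + 6  [with E=8, X=6]  = -16.
Change = -8 − (-16) = 8.

8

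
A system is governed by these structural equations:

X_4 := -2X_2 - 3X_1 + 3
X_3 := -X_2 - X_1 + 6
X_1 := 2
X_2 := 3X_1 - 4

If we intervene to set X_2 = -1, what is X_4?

-1

Under do(X_2=-1), the mechanism X_2 := 3X_1 - 4 is discarded; X_2 is fixed at -1.
X_4 = -2X_2 - 3X_1 + 3  [with X_2=-1, X_1=2]  = -1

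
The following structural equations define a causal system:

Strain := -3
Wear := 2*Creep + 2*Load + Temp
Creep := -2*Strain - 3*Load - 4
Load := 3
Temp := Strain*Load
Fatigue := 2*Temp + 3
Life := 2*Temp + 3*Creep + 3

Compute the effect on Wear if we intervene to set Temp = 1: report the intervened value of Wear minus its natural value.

do(Temp=1) replaces the equation Temp := Strain*Load with the constant Temp = 1.
Creep = -2*Strain - 3*Load - 4  [with Strain=-3, Load=3]  = -7
Wear = 2*Creep + 2*Load + Temp  [with Creep=-7, Load=3, Temp=1]  = -7
Without intervention: Temp = Strain*Load  [with Strain=-3, Load=3]  = -9; Creep = -2*Strain - 3*Load - 4  [with Strain=-3, Load=3]  = -7; Wear = 2*Creep + 2*Load + Temp  [with Creep=-7, Load=3, Temp=-9]  = -17.
Change = -7 − (-17) = 10.

10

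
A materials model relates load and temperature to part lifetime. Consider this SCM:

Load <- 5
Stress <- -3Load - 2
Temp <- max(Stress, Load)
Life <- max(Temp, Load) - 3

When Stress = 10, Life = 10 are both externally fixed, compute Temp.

The joint intervention fixes Stress = 10, Life = 10, removing each variable's own equation.
Temp = max(Stress, Load)  [with Stress=10, Load=5]  = 10

10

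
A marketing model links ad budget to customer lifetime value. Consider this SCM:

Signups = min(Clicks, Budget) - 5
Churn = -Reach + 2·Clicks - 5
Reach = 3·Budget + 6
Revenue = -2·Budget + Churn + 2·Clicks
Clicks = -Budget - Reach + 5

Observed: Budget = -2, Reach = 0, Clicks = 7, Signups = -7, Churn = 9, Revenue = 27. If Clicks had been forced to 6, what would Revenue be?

The intervention breaks the incoming arrows to Clicks: Clicks = -Budget - Reach + 5 no longer applies, and Clicks = 6.
Reach = 3·Budget + 6  [with Budget=-2]  = 0
Churn = -Reach + 2·Clicks - 5  [with Reach=0, Clicks=6]  = 7
Revenue = -2·Budget + Churn + 2·Clicks  [with Budget=-2, Churn=7, Clicks=6]  = 23

23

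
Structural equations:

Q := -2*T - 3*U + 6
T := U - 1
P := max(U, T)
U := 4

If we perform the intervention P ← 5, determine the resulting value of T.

3

Under do(P=5), the mechanism P := max(U, T) is discarded; P is fixed at 5.
Since T is not a descendant of the intervened variable, it is unaffected.
T = U - 1  [with U=4]  = 3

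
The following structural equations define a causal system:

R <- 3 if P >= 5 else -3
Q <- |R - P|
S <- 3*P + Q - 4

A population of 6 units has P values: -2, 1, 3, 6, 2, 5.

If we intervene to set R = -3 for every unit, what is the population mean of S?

Under do(R=-3), R's equation is replaced by R=-3 for every unit. Per-unit S: -9, 3, 11, 23, 7, 19. Mean = 9.

9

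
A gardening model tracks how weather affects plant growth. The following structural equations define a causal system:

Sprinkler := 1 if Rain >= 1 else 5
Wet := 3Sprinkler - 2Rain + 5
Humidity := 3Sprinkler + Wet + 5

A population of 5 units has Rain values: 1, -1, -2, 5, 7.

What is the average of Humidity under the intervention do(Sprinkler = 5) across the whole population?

do(Sprinkler=5) breaks Sprinkler's dependence on Rain. With Sprinkler=5 fixed, Humidity across the units is 38, 42, 44, 30, 26, mean 36.

36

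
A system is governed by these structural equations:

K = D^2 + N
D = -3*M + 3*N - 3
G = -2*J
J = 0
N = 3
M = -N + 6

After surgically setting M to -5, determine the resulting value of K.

444

do(M=-5) replaces the equation M = -N + 6 with the constant M = -5.
D = -3*M + 3*N - 3  [with M=-5, N=3]  = 21
K = D^2 + N  [with D=21, N=3]  = 444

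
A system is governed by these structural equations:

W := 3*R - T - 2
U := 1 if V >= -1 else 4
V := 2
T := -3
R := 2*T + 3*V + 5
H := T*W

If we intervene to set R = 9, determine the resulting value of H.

do(R=9) replaces the equation R := 2*T + 3*V + 5 with the constant R = 9.
W = 3*R - T - 2  [with R=9, T=-3]  = 28
H = T*W  [with T=-3, W=28]  = -84

-84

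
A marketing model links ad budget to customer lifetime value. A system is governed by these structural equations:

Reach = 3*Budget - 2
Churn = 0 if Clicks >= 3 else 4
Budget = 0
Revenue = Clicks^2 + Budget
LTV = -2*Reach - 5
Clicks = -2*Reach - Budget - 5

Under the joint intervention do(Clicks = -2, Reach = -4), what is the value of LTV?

Setting Clicks = -2, Reach = -4 by intervention discards those variables' equations.
LTV = -2*Reach - 5  [with Reach=-4]  = 3

3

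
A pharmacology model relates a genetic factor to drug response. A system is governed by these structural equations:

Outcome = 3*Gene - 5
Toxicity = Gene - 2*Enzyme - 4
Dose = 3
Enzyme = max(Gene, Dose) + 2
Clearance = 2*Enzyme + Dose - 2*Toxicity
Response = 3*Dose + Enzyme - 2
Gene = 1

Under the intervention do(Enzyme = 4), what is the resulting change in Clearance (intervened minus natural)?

The intervention breaks the incoming arrows to Enzyme: Enzyme = max(Gene, Dose) + 2 no longer applies, and Enzyme = 4.
Toxicity = Gene - 2*Enzyme - 4  [with Gene=1, Enzyme=4]  = -11
Clearance = 2*Enzyme + Dose - 2*Toxicity  [with Enzyme=4, Dose=3, Toxicity=-11]  = 33
Without intervention: Enzyme = max(Gene, Dose) + 2  [with Gene=1, Dose=3]  = 5; Toxicity = Gene - 2*Enzyme - 4  [with Gene=1, Enzyme=5]  = -13; Clearance = 2*Enzyme + Dose - 2*Toxicity  [with Enzyme=5, Dose=3, Toxicity=-13]  = 39.
Change = 33 − 39 = -6.

-6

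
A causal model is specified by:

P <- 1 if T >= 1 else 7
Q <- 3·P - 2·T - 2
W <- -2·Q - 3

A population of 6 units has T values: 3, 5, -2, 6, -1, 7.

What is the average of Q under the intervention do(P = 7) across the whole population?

Every unit gets P=7 under the intervention. Q values become 13, 9, 23, 7, 21, 5; E[Q|do(P=7)] = 13.

13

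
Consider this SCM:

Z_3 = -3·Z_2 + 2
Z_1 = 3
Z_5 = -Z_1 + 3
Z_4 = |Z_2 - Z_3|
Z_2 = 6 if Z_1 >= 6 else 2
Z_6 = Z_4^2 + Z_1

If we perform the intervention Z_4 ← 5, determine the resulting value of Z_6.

28

Under do(Z_4=5), the mechanism Z_4 = |Z_2 - Z_3| is discarded; Z_4 is fixed at 5.
Z_6 = Z_4^2 + Z_1  [with Z_4=5, Z_1=3]  = 28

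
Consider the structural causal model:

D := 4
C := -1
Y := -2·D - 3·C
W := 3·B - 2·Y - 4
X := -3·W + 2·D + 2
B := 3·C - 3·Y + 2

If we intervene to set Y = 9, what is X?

The intervention breaks the incoming arrows to Y: Y := -2·D - 3·C no longer applies, and Y = 9.
B = 3·C - 3·Y + 2  [with C=-1, Y=9]  = -28
W = 3·B - 2·Y - 4  [with B=-28, Y=9]  = -106
X = -3·W + 2·D + 2  [with W=-106, D=4]  = 328

328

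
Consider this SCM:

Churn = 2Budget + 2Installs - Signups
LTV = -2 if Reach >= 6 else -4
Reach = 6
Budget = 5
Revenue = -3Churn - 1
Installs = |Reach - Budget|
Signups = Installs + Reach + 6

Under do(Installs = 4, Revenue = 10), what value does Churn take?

2

The joint intervention fixes Installs = 4, Revenue = 10, removing each variable's own equation.
Signups = Installs + Reach + 6  [with Installs=4, Reach=6]  = 16
Churn = 2Budget + 2Installs - Signups  [with Budget=5, Installs=4, Signups=16]  = 2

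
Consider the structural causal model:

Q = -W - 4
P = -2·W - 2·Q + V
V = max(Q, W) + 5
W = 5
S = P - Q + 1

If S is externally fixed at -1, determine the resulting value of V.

10

do(S=-1) replaces the equation S = P - Q + 1 with the constant S = -1.
V is not downstream of the intervention, so its value is determined by the original equations.
Q = -W - 4  [with W=5]  = -9
V = max(Q, W) + 5  [with Q=-9, W=5]  = 10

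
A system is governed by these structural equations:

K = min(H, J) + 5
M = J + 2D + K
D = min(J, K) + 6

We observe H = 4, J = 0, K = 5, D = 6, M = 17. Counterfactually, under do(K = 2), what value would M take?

do(K=2) replaces the equation K = min(H, J) + 5 with the constant K = 2.
D = min(J, K) + 6  [with J=0, K=2]  = 6
M = J + 2D + K  [with J=0, D=6, K=2]  = 14

14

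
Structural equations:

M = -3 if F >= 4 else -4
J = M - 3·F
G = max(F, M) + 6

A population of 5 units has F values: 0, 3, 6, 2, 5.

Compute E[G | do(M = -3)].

9.2

do(M=-3) breaks M's dependence on F. With M=-3 fixed, G across the units is 6, 9, 12, 8, 11, mean 9.2.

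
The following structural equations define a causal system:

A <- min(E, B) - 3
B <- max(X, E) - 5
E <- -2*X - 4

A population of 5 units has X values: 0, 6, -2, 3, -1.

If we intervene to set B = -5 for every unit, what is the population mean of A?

-11.2

Under do(B=-5), B's equation is replaced by B=-5 for every unit. Per-unit A: -8, -19, -8, -13, -8. Mean = -11.2.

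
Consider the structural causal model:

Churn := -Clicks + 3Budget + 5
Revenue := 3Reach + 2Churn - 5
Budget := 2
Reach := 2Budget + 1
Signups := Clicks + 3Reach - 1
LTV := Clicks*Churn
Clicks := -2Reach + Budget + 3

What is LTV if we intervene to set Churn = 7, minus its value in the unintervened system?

45

Under do(Churn=7), the mechanism Churn := -Clicks + 3Budget + 5 is discarded; Churn is fixed at 7.
Reach = 2Budget + 1  [with Budget=2]  = 5
Clicks = -2Reach + Budget + 3  [with Reach=5, Budget=2]  = -5
LTV = Clicks*Churn  [with Clicks=-5, Churn=7]  = -35
Without intervention: Reach = 2Budget + 1  [with Budget=2]  = 5; Clicks = -2Reach + Budget + 3  [with Reach=5, Budget=2]  = -5; Churn = -Clicks + 3Budget + 5  [with Clicks=-5, Budget=2]  = 16; LTV = Clicks*Churn  [with Clicks=-5, Churn=16]  = -80.
Change = -35 − (-80) = 45.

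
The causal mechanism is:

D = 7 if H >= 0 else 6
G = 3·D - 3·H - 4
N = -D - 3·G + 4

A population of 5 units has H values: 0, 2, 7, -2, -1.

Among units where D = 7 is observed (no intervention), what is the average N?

E[N|D=7] averages over only the 3 units with D=7 (H = 0, 2, 7): N = -54, -36, 9, mean -27.

-27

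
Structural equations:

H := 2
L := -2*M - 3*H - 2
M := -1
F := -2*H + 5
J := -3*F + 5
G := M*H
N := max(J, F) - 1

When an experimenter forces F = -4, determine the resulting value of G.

The intervention breaks the incoming arrows to F: F := -2*H + 5 no longer applies, and F = -4.
Since G is not a descendant of the intervened variable, it is unaffected.
G = M*H  [with M=-1, H=2]  = -2

-2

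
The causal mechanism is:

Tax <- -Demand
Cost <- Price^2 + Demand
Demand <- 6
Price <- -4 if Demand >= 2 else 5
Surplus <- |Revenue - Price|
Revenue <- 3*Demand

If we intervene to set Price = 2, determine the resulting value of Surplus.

16

Under do(Price=2), the mechanism Price <- -4 if Demand >= 2 else 5 is discarded; Price is fixed at 2.
Revenue = 3*Demand  [with Demand=6]  = 18
Surplus = |Revenue - Price|  [with Revenue=18, Price=2]  = 16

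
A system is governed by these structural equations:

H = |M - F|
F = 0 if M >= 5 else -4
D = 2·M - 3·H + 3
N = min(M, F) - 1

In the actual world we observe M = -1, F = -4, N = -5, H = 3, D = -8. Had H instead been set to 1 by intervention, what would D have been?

Intervening sets H = 1 and removes its equation (H = |M - F|).
D = 2·M - 3·H + 3  [with M=-1, H=1]  = -2

-2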